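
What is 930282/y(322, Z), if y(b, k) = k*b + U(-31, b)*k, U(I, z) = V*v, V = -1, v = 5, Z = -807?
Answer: -310094/85273 ≈ -3.6365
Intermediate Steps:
U(I, z) = -5 (U(I, z) = -1*5 = -5)
y(b, k) = -5*k + b*k (y(b, k) = k*b - 5*k = b*k - 5*k = -5*k + b*k)
930282/y(322, Z) = 930282/((-807*(-5 + 322))) = 930282/((-807*317)) = 930282/(-255819) = 930282*(-1/255819) = -310094/85273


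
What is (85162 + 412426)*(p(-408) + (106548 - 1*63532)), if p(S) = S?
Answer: 21201229504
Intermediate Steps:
(85162 + 412426)*(p(-408) + (106548 - 1*63532)) = (85162 + 412426)*(-408 + (106548 - 1*63532)) = 497588*(-408 + (106548 - 63532)) = 497588*(-408 + 43016) = 497588*42608 = 21201229504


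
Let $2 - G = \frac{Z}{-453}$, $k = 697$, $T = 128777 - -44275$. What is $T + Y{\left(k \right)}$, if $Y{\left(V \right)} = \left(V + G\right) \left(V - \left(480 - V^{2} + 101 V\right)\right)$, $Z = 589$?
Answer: $\frac{43976958000}{151} \approx 2.9124 \cdot 10^{8}$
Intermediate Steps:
$T = 173052$ ($T = 128777 + 44275 = 173052$)
$G = \frac{1495}{453}$ ($G = 2 - \frac{589}{-453} = 2 - 589 \left(- \frac{1}{453}\right) = 2 - - \frac{589}{453} = 2 + \frac{589}{453} = \frac{1495}{453} \approx 3.3002$)
$Y{\left(V \right)} = \left(\frac{1495}{453} + V\right) \left(-480 + V^{2} - 100 V\right)$ ($Y{\left(V \right)} = \left(V + \frac{1495}{453}\right) \left(V - \left(480 - V^{2} + 101 V\right)\right) = \left(\frac{1495}{453} + V\right) \left(V - \left(480 - V^{2} + 101 V\right)\right) = \left(\frac{1495}{453} + V\right) \left(-480 + V^{2} - 100 V\right)$)
$T + Y{\left(k \right)} = 173052 - \left(\frac{256474780}{453} - 338608873 + \frac{21280863245}{453}\right) = 173052 - - \frac{43950827148}{151} = 173052 + \frac{43950827148}{151} = \frac{43976958000}{151}$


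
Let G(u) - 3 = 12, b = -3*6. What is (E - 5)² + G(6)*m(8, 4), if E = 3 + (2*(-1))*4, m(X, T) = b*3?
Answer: -710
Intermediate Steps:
b = -18 (b = -1*18 = -18)
m(X, T) = -54 (m(X, T) = -18*3 = -54)
G(u) = 15 (G(u) = 3 + 12 = 15)
E = -5 (E = 3 - 2*4 = 3 - 8 = -5)
(E - 5)² + G(6)*m(8, 4) = (-5 - 5)² + 15*(-54) = (-10)² - 810 = 100 - 810 = -710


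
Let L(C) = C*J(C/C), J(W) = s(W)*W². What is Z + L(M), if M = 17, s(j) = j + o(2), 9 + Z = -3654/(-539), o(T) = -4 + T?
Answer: -1480/77 ≈ -19.221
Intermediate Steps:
Z = -171/77 (Z = -9 - 3654/(-539) = -9 - 3654*(-1/539) = -9 + 522/77 = -171/77 ≈ -2.2208)
s(j) = -2 + j (s(j) = j + (-4 + 2) = j - 2 = -2 + j)
J(W) = W²*(-2 + W) (J(W) = (-2 + W)*W² = W²*(-2 + W))
L(C) = -C (L(C) = C*((C/C)²*(-2 + C/C)) = C*(1²*(-2 + 1)) = C*(1*(-1)) = C*(-1) = -C)
Z + L(M) = -171/77 - 1*17 = -171/77 - 17 = -1480/77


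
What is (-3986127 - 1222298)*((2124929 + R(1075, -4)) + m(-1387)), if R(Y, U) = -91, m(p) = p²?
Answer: -21086865913975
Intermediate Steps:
(-3986127 - 1222298)*((2124929 + R(1075, -4)) + m(-1387)) = (-3986127 - 1222298)*((2124929 - 91) + (-1387)²) = -5208425*(2124838 + 1923769) = -5208425*4048607 = -21086865913975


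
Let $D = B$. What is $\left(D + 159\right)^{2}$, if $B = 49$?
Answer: $43264$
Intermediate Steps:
$D = 49$
$\left(D + 159\right)^{2} = \left(49 + 159\right)^{2} = 208^{2} = 43264$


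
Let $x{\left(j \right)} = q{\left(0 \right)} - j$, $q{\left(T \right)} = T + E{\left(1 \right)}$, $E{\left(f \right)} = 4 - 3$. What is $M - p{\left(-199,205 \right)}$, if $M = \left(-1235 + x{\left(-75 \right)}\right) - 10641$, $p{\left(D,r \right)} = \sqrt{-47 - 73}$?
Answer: $-11800 - 2 i \sqrt{30} \approx -11800.0 - 10.954 i$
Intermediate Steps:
$E{\left(f \right)} = 1$
$p{\left(D,r \right)} = 2 i \sqrt{30}$ ($p{\left(D,r \right)} = \sqrt{-120} = 2 i \sqrt{30}$)
$q{\left(T \right)} = 1 + T$ ($q{\left(T \right)} = T + 1 = 1 + T$)
$x{\left(j \right)} = 1 - j$ ($x{\left(j \right)} = \left(1 + 0\right) - j = 1 - j$)
$M = -11800$ ($M = \left(-1235 + \left(1 - -75\right)\right) - 10641 = \left(-1235 + \left(1 + 75\right)\right) - 10641 = \left(-1235 + 76\right) - 10641 = -1159 - 10641 = -11800$)
$M - p{\left(-199,205 \right)} = -11800 - 2 i \sqrt{30}$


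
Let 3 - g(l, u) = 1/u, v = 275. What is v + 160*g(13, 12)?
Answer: 2225/3 ≈ 741.67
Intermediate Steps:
g(l, u) = 3 - 1/u
v + 160*g(13, 12) = 275 + 160*(3 - 1/12) = 275 + 160*(35/12) = 275 + 1400/3 = 2225/3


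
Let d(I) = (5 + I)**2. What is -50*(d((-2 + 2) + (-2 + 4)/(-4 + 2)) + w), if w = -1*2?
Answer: -700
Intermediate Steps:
w = -2
-50*(d((-2 + 2) + (-2 + 4)/(-4 + 2)) + w) = -50*((5 + ((-2 + 2) + (-2 + 4)/(-4 + 2)))**2 - 2) = -50*((5 + (0 + 2/(-2)))**2 - 2) = -50*((5 + (0 + 2*(-1/2)))**2 - 2) = -50*((5 + (0 - 1))**2 - 2) = -50*((5 - 1)**2 - 2) = -50*(4**2 - 2) = -50*(16 - 2) = -50*14 = -700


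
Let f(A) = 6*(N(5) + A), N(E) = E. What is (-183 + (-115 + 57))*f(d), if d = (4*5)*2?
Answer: -65070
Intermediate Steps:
d = 40 (d = 20*2 = 40)
f(A) = 30 + 6*A (f(A) = 6*(5 + A) = 30 + 6*A)
(-183 + (-115 + 57))*f(d) = (-183 + (-115 + 57))*(30 + 6*40) = (-183 - 58)*(30 + 240) = -241*270 = -65070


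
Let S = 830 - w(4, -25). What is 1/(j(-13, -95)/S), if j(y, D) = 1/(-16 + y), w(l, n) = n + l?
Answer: -24679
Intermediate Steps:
w(l, n) = l + n
S = 851 (S = 830 - (4 - 25) = 830 - 1*(-21) = 830 + 21 = 851)
1/(j(-13, -95)/S) = 1/(1/(-16 - 13*851)) = 1/((1/851)/(-29)) = 1/(-1/29*1/851) = 1/(-1/24679) = -24679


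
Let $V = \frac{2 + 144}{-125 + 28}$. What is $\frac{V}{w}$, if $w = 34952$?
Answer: $- \frac{73}{1695172} \approx -4.3063 \cdot 10^{-5}$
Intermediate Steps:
$V = - \frac{146}{97}$ ($V = \frac{146}{-97} = 146 \left(- \frac{1}{97}\right) = - \frac{146}{97} \approx -1.5052$)
$\frac{V}{w} = - \frac{146}{97 \cdot 34952} = \left(- \frac{146}{97}\right) \frac{1}{34952} = - \frac{73}{1695172}$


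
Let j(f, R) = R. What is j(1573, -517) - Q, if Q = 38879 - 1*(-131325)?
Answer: -170721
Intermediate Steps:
Q = 170204 (Q = 38879 + 131325 = 170204)
j(1573, -517) - Q = -517 - 1*170204 = -517 - 170204 = -170721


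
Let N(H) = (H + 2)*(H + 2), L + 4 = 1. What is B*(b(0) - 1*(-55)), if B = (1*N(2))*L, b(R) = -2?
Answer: -2544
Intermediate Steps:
L = -3 (L = -4 + 1 = -3)
N(H) = (2 + H)**2 (N(H) = (2 + H)*(2 + H) = (2 + H)**2)
B = -48 (B = (1*(2 + 2)**2)*(-3) = (1*4**2)*(-3) = (1*16)*(-3) = 16*(-3) = -48)
B*(b(0) - 1*(-55)) = -48*(-2 - 1*(-55)) = -48*(-2 + 55) = -48*53 = -2544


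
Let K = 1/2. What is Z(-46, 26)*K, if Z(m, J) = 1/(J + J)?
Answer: 1/104 ≈ 0.0096154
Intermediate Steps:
Z(m, J) = 1/(2*J)
K = ½ ≈ 0.50000
Z(-46, 26)*K = ((½)/26)*(½) = ((½)*(1/26))*(½) = (1/52)*(½) = 1/104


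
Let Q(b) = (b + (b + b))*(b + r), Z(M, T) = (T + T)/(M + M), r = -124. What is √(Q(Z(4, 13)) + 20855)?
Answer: √314843/4 ≈ 140.28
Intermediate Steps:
Z(M, T) = T/M (Z(M, T) = (2*T)/((2*M)) = (2*T)*(1/(2*M)) = T/M)
Q(b) = 3*b*(-124 + b) (Q(b) = (b + (b + b))*(b - 124) = (b + 2*b)*(-124 + b) = (3*b)*(-124 + b) = 3*b*(-124 + b))
√(Q(Z(4, 13)) + 20855) = √(3*(13/4)*(-124 + 13/4) + 20855) = √(3*(13/4)*(-483/4) + 20855) = √(-18837/16 + 20855) = √(314843/16) = √314843/4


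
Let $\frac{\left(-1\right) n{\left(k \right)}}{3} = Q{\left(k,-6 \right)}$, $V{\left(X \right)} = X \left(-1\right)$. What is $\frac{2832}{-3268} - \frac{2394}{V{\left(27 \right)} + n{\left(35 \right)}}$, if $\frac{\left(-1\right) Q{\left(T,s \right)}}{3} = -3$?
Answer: $\frac{106537}{2451} \approx 43.467$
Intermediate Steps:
$Q{\left(T,s \right)} = 9$ ($Q{\left(T,s \right)} = \left(-3\right) \left(-3\right) = 9$)
$V{\left(X \right)} = - X$
$n{\left(k \right)} = -27$ ($n{\left(k \right)} = \left(-3\right) 9 = -27$)
$\frac{2832}{-3268} - \frac{2394}{V{\left(27 \right)} + n{\left(35 \right)}} = \frac{2832}{-3268} - \frac{2394}{\left(-1\right) 27 - 27} = 2832 \left(- \frac{1}{3268}\right) - \frac{2394}{-27 - 27} = - \frac{708}{817} - \frac{2394}{-54} = - \frac{708}{817} - - \frac{133}{3} = - \frac{708}{817} + \frac{133}{3} = \frac{106537}{2451}$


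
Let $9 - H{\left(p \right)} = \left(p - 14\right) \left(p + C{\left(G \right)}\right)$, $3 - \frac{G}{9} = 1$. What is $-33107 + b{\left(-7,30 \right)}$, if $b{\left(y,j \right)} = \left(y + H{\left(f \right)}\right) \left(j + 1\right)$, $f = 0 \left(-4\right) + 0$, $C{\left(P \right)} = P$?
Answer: $-25233$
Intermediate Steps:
$G = 18$ ($G = 27 - 9 = 18$)
$f = 0$ ($f = 0 + 0 = 0$)
$H{\left(p \right)} = 9 - \left(-14 + p\right) \left(18 + p\right)$ ($H{\left(p \right)} = 9 - \left(p - 14\right) \left(p + 18\right) = 9 - \left(-14 + p\right) \left(18 + p\right)$)
$b{\left(y,j \right)} = \left(1 + j\right) \left(261 + y\right)$ ($b{\left(y,j \right)} = \left(y - -261\right) \left(j + 1\right) = \left(y + \left(261 - 0 + 0\right)\right) \left(1 + j\right) = \left(y + \left(261 + 0 + 0\right)\right) \left(1 + j\right) = \left(y + 261\right) \left(1 + j\right) = \left(261 + y\right) \left(1 + j\right) = \left(1 + j\right) \left(261 + y\right)$)
$-33107 + b{\left(-7,30 \right)} = -33107 + \left(261 - 7 + 261 \cdot 30 + 30 \left(-7\right)\right) = -33107 + \left(261 - 7 + 7830 - 210\right) = -33107 + 7874 = -25233$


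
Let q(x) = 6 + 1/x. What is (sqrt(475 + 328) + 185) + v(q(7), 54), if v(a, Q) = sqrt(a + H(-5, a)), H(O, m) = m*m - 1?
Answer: 185 + sqrt(803) + sqrt(2101)/7 ≈ 219.89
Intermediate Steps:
H(O, m) = -1 + m**2 (H(O, m) = m**2 - 1 = -1 + m**2)
v(a, Q) = sqrt(-1 + a + a**2) (v(a, Q) = sqrt(a + (-1 + a**2)) = sqrt(-1 + a + a**2))
(sqrt(475 + 328) + 185) + v(q(7), 54) = (sqrt(475 + 328) + 185) + sqrt(-1 + (6 + 1/7) + (6 + 1/7)**2) = (sqrt(803) + 185) + sqrt(-1 + (6 + 1/7) + (6 + 1/7)**2) = (185 + sqrt(803)) + sqrt(-1 + 43/7 + (43/7)**2) = (185 + sqrt(803)) + sqrt(-1 + 43/7 + 1849/49) = (185 + sqrt(803)) + sqrt(2101/49) = (185 + sqrt(803)) + sqrt(2101)/7 = 185 + sqrt(803) + sqrt(2101)/7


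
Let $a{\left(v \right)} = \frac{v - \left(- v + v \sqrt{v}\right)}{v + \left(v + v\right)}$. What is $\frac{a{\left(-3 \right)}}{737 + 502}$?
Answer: $\frac{2}{3717} - \frac{i \sqrt{3}}{3717} \approx 0.00053807 - 0.00046598 i$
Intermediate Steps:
$a{\left(v \right)} = \frac{- v^{\frac{3}{2}} + 2 v}{3 v}$ ($a{\left(v \right)} = \frac{v - \left(v^{\frac{3}{2}} - v\right)}{v + 2 v} = \frac{- v^{\frac{3}{2}} + 2 v}{3 v}$)
$\frac{a{\left(-3 \right)}}{737 + 502} = \frac{\frac{2}{3} - \frac{\sqrt{-3}}{3}}{737 + 502} = \frac{\frac{2}{3} - \frac{i \sqrt{3}}{3}}{1239} = \frac{2}{3717} - \frac{i \sqrt{3}}{3717}$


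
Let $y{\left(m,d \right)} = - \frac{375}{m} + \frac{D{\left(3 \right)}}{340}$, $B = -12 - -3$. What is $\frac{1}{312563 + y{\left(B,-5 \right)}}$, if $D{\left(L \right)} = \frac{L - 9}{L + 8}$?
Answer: $\frac{5610}{1753712171} \approx 3.1989 \cdot 10^{-6}$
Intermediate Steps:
$D{\left(L \right)} = \frac{-9 + L}{8 + L}$
$B = -9$ ($B = -12 + 3 = -9$)
$y{\left(m,d \right)} = - \frac{3}{1870} - \frac{375}{m}$ ($y{\left(m,d \right)} = - \frac{375}{m} + \frac{\frac{1}{8 + 3} \left(-9 + 3\right)}{340} = - \frac{375}{m} + \frac{1}{11} \left(-6\right) \frac{1}{340} = - \frac{375}{m} - \frac{3}{1870} = - \frac{3}{1870} - \frac{375}{m}$)
$\frac{1}{312563 + y{\left(B,-5 \right)}} = \frac{1}{312563 - \left(\frac{3}{1870} + \frac{375}{-9}\right)} = \frac{1}{312563 - - \frac{233741}{5610}} = \frac{1}{312563 + \left(- \frac{3}{1870} + \frac{125}{3}\right)} = \frac{1}{312563 + \frac{233741}{5610}} = \frac{1}{\frac{1753712171}{5610}} = \frac{5610}{1753712171}$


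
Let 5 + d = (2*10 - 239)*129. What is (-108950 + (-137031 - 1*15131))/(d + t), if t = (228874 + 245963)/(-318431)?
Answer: 83146155272/8998061173 ≈ 9.2404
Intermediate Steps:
d = -28256 (d = -5 + (2*10 - 239)*129 = -5 + (20 - 239)*129 = -5 - 219*129 = -5 - 28251 = -28256)
t = -474837/318431 (t = 474837*(-1/318431) = -474837/318431 ≈ -1.4912)
(-108950 + (-137031 - 1*15131))/(d + t) = (-108950 + (-137031 - 1*15131))/(-28256 - 474837/318431) = (-108950 + (-137031 - 15131))/(-8998061173/318431) = (-108950 - 152162)*(-318431/8998061173) = -261112*(-318431/8998061173) = 83146155272/8998061173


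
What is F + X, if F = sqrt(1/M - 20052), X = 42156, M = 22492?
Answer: 42156 + I*sqrt(2536026885209)/11246 ≈ 42156.0 + 141.6*I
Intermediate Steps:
F = I*sqrt(2536026885209)/11246 (F = sqrt(1/22492 - 20052) = sqrt(-451009583/22492) = I*sqrt(2536026885209)/11246 ≈ 141.6*I)
F + X = I*sqrt(2536026885209)/11246 + 42156 = 42156 + I*sqrt(2536026885209)/11246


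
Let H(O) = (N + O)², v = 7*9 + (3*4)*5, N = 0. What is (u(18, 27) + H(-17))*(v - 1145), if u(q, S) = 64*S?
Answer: -2061374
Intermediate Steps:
v = 123 (v = 63 + 12*5 = 63 + 60 = 123)
H(O) = O² (H(O) = (0 + O)² = O²)
(u(18, 27) + H(-17))*(v - 1145) = (64*27 + (-17)²)*(123 - 1145) = (1728 + 289)*(-1022) = 2017*(-1022) = -2061374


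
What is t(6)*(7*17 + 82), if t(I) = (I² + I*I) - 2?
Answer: 14070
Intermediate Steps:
t(I) = -2 + 2*I² (t(I) = (I² + I²) - 2 = 2*I² - 2 = -2 + 2*I²)
t(6)*(7*17 + 82) = (-2 + 2*6²)*(7*17 + 82) = (-2 + 2*36)*(119 + 82) = (-2 + 72)*201 = 70*201 = 14070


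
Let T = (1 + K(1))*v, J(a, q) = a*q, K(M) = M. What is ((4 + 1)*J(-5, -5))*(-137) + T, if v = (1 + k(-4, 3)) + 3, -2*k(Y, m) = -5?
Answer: -17112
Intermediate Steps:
k(Y, m) = 5/2 (k(Y, m) = -½*(-5) = 5/2)
v = 13/2 (v = (1 + 5/2) + 3 = 7/2 + 3 = 13/2 ≈ 6.5000)
T = 13 (T = (1 + 1)*(13/2) = 2*(13/2) = 13)
((4 + 1)*J(-5, -5))*(-137) + T = ((4 + 1)*(-5*(-5)))*(-137) + 13 = (5*25)*(-137) + 13 = 125*(-137) + 13 = -17125 + 13 = -17112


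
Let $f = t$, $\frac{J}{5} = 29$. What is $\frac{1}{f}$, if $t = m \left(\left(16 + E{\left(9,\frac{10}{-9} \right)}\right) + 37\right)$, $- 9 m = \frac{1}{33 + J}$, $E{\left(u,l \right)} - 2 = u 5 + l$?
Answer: $- \frac{81}{5} \approx -16.2$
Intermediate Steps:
$E{\left(u,l \right)} = 2 + l + 5 u$ ($E{\left(u,l \right)} = 2 + \left(u 5 + l\right) = 2 + \left(5 u + l\right) = 2 + \left(l + 5 u\right) = 2 + l + 5 u$)
$J = 145$ ($J = 5 \cdot 29 = 145$)
$m = - \frac{1}{1602}$ ($m = - \frac{1}{9 \left(33 + 145\right)} = - \frac{1}{9 \cdot 178} = \left(- \frac{1}{9}\right) \frac{1}{178} = - \frac{1}{1602} \approx -0.00062422$)
$t = - \frac{5}{81}$ ($t = - \frac{\left(16 + \left(2 + \frac{10}{-9} + 5 \cdot 9\right)\right) + 37}{1602} = - \frac{\left(16 + \left(2 + 10 \left(- \frac{1}{9}\right) + 45\right)\right) + 37}{1602} = - \frac{\left(16 + \left(2 - \frac{10}{9} + 45\right)\right) + 37}{1602} = - \frac{\left(16 + \frac{413}{9}\right) + 37}{1602} = - \frac{\frac{557}{9} + 37}{1602} = \left(- \frac{1}{1602}\right) \frac{890}{9} = - \frac{5}{81} \approx -0.061728$)
$f = - \frac{5}{81} \approx -0.061728$
$\frac{1}{f} = \frac{1}{- \frac{5}{81}} = - \frac{81}{5}$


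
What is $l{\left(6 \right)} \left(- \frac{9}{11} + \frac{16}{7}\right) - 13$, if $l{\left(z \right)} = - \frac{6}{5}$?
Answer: $- \frac{5683}{385} \approx -14.761$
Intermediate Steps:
$l{\left(z \right)} = - \frac{6}{5}$ ($l{\left(z \right)} = \left(-6\right) \frac{1}{5} = - \frac{6}{5}$)
$l{\left(6 \right)} \left(- \frac{9}{11} + \frac{16}{7}\right) - 13 = - \frac{6 \left(- \frac{9}{11} + \frac{16}{7}\right)}{5} - 13 = \left(- \frac{6}{5}\right) \frac{113}{77} - 13 = - \frac{678}{385} - 13 = - \frac{5683}{385}$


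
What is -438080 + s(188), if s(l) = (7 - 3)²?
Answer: -438064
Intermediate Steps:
s(l) = 16 (s(l) = 4² = 16)
-438080 + s(188) = -438080 + 16 = -438064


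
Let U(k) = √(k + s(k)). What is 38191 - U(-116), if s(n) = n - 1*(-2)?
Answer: 38191 - I*√230 ≈ 38191.0 - 15.166*I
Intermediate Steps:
s(n) = 2 + n (s(n) = n + 2 = 2 + n)
U(k) = √(2 + 2*k) (U(k) = √(k + (2 + k)) = √(2 + 2*k))
38191 - U(-116) = 38191 - √(2 + 2*(-116)) = 38191 - √(2 - 232) = 38191 - √(-230) = 38191 - I*√230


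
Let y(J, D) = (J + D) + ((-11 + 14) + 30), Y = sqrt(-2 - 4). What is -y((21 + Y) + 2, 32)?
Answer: -88 - I*sqrt(6) ≈ -88.0 - 2.4495*I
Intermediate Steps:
Y = I*sqrt(6) (Y = sqrt(-6) = I*sqrt(6) ≈ 2.4495*I)
y(J, D) = 33 + D + J (y(J, D) = (D + J) + (3 + 30) = (D + J) + 33 = 33 + D + J)
-y((21 + Y) + 2, 32) = -(33 + 32 + ((21 + I*sqrt(6)) + 2)) = -(33 + 32 + (23 + I*sqrt(6))) = -(88 + I*sqrt(6)) = -88 - I*sqrt(6)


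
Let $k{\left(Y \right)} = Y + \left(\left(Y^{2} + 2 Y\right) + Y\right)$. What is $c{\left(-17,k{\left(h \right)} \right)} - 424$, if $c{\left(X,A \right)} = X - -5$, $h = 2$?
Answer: $-436$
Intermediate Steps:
$k{\left(Y \right)} = Y^{2} + 4 Y$ ($k{\left(Y \right)} = Y + \left(Y^{2} + 3 Y\right) = Y^{2} + 4 Y$)
$c{\left(X,A \right)} = 5 + X$ ($c{\left(X,A \right)} = X + 5 = 5 + X$)
$c{\left(-17,k{\left(h \right)} \right)} - 424 = \left(5 - 17\right) - 424 = -12 - 424 = -436$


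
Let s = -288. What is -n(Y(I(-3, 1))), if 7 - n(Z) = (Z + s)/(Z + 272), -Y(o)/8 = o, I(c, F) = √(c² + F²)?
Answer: -4628/573 - 35*√10/573 ≈ -8.2699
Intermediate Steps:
I(c, F) = √(F² + c²)
Y(o) = -8*o
n(Z) = 7 - (-288 + Z)/(272 + Z) (n(Z) = 7 - (Z - 288)/(Z + 272) = 7 - (-288 + Z)/(272 + Z))
-n(Y(I(-3, 1))) = -2*(1096 + 3*(-8*√(1² + (-3)²)))/(272 - 8*√(1² + (-3)²)) = -2*(1096 + 3*(-8*√(1 + 9)))/(272 - 8*√(1 + 9)) = -2*(1096 + 3*(-8*√10))/(272 - 8*√10) = -2*(1096 - 24*√10)/(272 - 8*√10)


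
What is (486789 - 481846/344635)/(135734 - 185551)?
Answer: -167764045169/17168681795 ≈ -9.7715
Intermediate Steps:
(486789 - 481846/344635)/(135734 - 185551) = (486789 - 481846*1/344635)/(-49817) = (486789 - 481846/344635)*(-1/49817) = (167764045169/344635)*(-1/49817) = -167764045169/17168681795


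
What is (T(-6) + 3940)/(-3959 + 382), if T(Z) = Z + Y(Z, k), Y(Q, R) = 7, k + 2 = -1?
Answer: -563/511 ≈ -1.1018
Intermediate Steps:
k = -3 (k = -2 - 1 = -3)
T(Z) = 7 + Z (T(Z) = Z + 7 = 7 + Z)
(T(-6) + 3940)/(-3959 + 382) = ((7 - 6) + 3940)/(-3959 + 382) = (1 + 3940)/(-3577) = 3941*(-1/3577) = -563/511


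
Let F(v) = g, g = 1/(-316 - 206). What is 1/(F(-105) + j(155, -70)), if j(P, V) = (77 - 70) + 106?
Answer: 522/58985 ≈ 0.0088497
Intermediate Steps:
j(P, V) = 113 (j(P, V) = 7 + 106 = 113)
g = -1/522 (g = 1/(-522) = -1/522 ≈ -0.0019157)
F(v) = -1/522
1/(F(-105) + j(155, -70)) = 1/(-1/522 + 113) = 1/(58985/522) = 522/58985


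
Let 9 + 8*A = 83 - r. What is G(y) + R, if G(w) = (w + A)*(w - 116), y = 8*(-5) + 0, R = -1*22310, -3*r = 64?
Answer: -17929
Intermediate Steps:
r = -64/3 (r = -⅓*64 = -64/3 ≈ -21.333)
A = 143/12 (A = -9/8 + (83 - 1*(-64/3))/8 = -9/8 + (83 + 64/3)/8 = -9/8 + (⅛)*(313/3) = -9/8 + 313/24 = 143/12 ≈ 11.917)
R = -22310
y = -40 (y = -40 + 0 = -40)
G(w) = (-116 + w)*(143/12 + w) (G(w) = (w + 143/12)*(w - 116) = (143/12 + w)*(-116 + w) = (-116 + w)*(143/12 + w))
G(y) + R = (-4147/3 + (-40)² - 1249/12*(-40)) - 22310 = (-4147/3 + 1600 + 12490/3) - 22310 = 4381 - 22310 = -17929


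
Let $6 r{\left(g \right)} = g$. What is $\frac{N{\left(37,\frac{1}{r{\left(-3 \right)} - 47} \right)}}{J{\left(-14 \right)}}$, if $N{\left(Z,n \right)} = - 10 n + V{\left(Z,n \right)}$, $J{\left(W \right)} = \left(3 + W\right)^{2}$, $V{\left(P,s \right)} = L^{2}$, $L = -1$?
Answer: $\frac{23}{2299} \approx 0.010004$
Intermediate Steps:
$r{\left(g \right)} = \frac{g}{6}$
$V{\left(P,s \right)} = 1$ ($V{\left(P,s \right)} = \left(-1\right)^{2} = 1$)
$N{\left(Z,n \right)} = 1 - 10 n$ ($N{\left(Z,n \right)} = - 10 n + 1 = 1 - 10 n$)
$\frac{N{\left(37,\frac{1}{r{\left(-3 \right)} - 47} \right)}}{J{\left(-14 \right)}} = \frac{1 - \frac{10}{\frac{1}{6} \left(-3\right) - 47}}{\left(3 - 14\right)^{2}} = \frac{1 - \frac{10}{- \frac{1}{2} - 47}}{\left(-11\right)^{2}} = \frac{1 - \frac{10}{- \frac{95}{2}}}{121} = \left(1 - - \frac{4}{19}\right) \frac{1}{121} = \left(1 + \frac{4}{19}\right) \frac{1}{121} = \frac{23}{19} \cdot \frac{1}{121} = \frac{23}{2299}$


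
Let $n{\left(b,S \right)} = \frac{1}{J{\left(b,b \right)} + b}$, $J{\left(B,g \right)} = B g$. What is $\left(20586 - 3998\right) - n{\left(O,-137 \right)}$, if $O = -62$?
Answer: $\frac{62735815}{3782} \approx 16588.0$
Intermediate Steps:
$n{\left(b,S \right)} = \frac{1}{b + b^{2}}$ ($n{\left(b,S \right)} = \frac{1}{b b + b} = \frac{1}{b^{2} + b} = \frac{1}{b + b^{2}}$)
$\left(20586 - 3998\right) - n{\left(O,-137 \right)} = \left(20586 - 3998\right) - \frac{1}{\left(-62\right) \left(1 - 62\right)} = 16588 - - \frac{1}{62 \left(-61\right)} = 16588 - \left(- \frac{1}{62}\right) \left(- \frac{1}{61}\right) = 16588 - \frac{1}{3782} = \frac{62735815}{3782}$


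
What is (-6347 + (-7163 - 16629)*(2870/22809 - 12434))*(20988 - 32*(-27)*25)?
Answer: 95785624972627044/7603 ≈ 1.2598e+13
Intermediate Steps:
(-6347 + (-7163 - 16629)*(2870/22809 - 12434))*(20988 - 32*(-27)*25) = (-6347 - 23792*(2870*(1/22809) - 12434))*(20988 + 864*25) = (-6347 - 23792*(2870/22809 - 12434))*(20988 + 21600) = (-6347 - 23792*(-283604236/22809))*42588 = (-6347 + 6747511982912/22809)*42588 = (6747367214189/22809)*42588 = 95785624972627044/7603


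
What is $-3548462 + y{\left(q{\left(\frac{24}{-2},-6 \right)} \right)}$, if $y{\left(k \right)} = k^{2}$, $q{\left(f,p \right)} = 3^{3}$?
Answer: $-3547733$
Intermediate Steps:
$q{\left(f,p \right)} = 27$
$-3548462 + y{\left(q{\left(\frac{24}{-2},-6 \right)} \right)} = -3548462 + 27^{2} = -3548462 + 729 = -3547733$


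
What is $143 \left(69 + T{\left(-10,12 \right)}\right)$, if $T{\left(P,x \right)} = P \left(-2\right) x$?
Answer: $44187$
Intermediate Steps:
$T{\left(P,x \right)} = - 2 P x$
$143 \left(69 + T{\left(-10,12 \right)}\right) = 143 \left(69 - \left(-20\right) 12\right) = 143 \left(69 + 240\right) = 143 \cdot 309 = 44187$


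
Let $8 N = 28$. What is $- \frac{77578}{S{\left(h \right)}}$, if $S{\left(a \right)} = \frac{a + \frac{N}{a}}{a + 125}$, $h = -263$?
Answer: $- \frac{81612056}{2005} \approx -40704.0$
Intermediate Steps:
$N = \frac{7}{2}$ ($N = \frac{1}{8} \cdot 28 = \frac{7}{2} \approx 3.5$)
$S{\left(a \right)} = \frac{a + \frac{7}{2 a}}{125 + a}$ ($S{\left(a \right)} = \frac{a + \frac{7}{2 a}}{a + 125} = \frac{a + \frac{7}{2 a}}{125 + a}$)
$- \frac{77578}{S{\left(h \right)}} = - \frac{77578}{\frac{1}{-263} \frac{1}{125 - 263} \left(\frac{7}{2} + \left(-263\right)^{2}\right)} = - \frac{77578}{\left(- \frac{1}{263}\right) \frac{1}{-138} \left(\frac{7}{2} + 69169\right)} = - \frac{77578}{\left(- \frac{1}{263}\right) \left(- \frac{1}{138}\right) \frac{138345}{2}} = - \frac{77578}{\frac{2005}{1052}} = \left(-77578\right) \frac{1052}{2005} = - \frac{81612056}{2005}$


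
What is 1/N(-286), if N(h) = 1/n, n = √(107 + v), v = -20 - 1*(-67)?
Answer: √154 ≈ 12.410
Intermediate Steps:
v = 47 (v = -20 + 67 = 47)
n = √154 (n = √(107 + 47) = √154 ≈ 12.410)
N(h) = √154/154 (N(h) = 1/(√154) = √154/154)
1/N(-286) = 1/(√154/154) = √154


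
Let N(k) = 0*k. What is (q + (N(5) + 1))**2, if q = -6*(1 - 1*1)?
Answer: 1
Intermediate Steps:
N(k) = 0
q = 0 (q = -6*(1 - 1) = -6*0 = 0)
(q + (N(5) + 1))**2 = (0 + (0 + 1))**2 = (0 + 1)**2 = 1**2 = 1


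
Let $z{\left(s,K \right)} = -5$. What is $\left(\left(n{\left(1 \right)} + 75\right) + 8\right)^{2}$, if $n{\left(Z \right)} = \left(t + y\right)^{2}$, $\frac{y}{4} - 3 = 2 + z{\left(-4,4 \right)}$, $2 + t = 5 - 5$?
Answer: $7569$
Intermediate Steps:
$t = -2$ ($t = -2 + \left(5 - 5\right) = -2 + 0 = -2$)
$y = 0$ ($y = 12 + 4 \left(2 - 5\right) = 12 + 4 \left(-3\right) = 12 - 12 = 0$)
$n{\left(Z \right)} = 4$ ($n{\left(Z \right)} = \left(-2 + 0\right)^{2} = \left(-2\right)^{2} = 4$)
$\left(\left(n{\left(1 \right)} + 75\right) + 8\right)^{2} = \left(\left(4 + 75\right) + 8\right)^{2} = \left(79 + 8\right)^{2} = 87^{2} = 7569$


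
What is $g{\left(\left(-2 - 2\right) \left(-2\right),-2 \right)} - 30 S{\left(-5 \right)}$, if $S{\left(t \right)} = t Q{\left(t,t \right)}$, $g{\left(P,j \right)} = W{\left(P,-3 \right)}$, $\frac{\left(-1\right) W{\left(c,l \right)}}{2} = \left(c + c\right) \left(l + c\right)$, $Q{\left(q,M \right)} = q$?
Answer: $-910$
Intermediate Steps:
$W{\left(c,l \right)} = - 4 c \left(c + l\right)$ ($W{\left(c,l \right)} = - 2 \left(c + c\right) \left(l + c\right) = - 2 \cdot 2 c \left(c + l\right) = - 4 c \left(c + l\right)$)
$g{\left(P,j \right)} = - 4 P \left(-3 + P\right)$ ($g{\left(P,j \right)} = - 4 P \left(P - 3\right) = - 4 P \left(-3 + P\right)$)
$S{\left(t \right)} = t^{2}$ ($S{\left(t \right)} = t t = t^{2}$)
$g{\left(\left(-2 - 2\right) \left(-2\right),-2 \right)} - 30 S{\left(-5 \right)} = 4 \left(-2 - 2\right) \left(-2\right) \left(3 - \left(-2 - 2\right) \left(-2\right)\right) - 30 \left(-5\right)^{2} = 4 \left(-2 - 2\right) \left(-2\right) \left(3 - \left(-2 - 2\right) \left(-2\right)\right) - 750 = 4 \left(\left(-4\right) \left(-2\right)\right) \left(3 - \left(-4\right) \left(-2\right)\right) - 750 = 4 \cdot 8 \left(3 - 8\right) - 750 = 4 \cdot 8 \left(-5\right) - 750 = -160 - 750 = -910$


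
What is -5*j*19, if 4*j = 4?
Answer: -95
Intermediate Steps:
j = 1 (j = (¼)*4 = 1)
-5*j*19 = -5*1*19 = -5*19 = -95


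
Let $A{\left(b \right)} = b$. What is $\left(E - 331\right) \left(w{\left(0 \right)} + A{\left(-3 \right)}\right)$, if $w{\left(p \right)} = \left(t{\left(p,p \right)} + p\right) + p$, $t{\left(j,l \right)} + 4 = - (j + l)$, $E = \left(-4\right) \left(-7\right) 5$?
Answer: $1337$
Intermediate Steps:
$E = 140$ ($E = 28 \cdot 5 = 140$)
$t{\left(j,l \right)} = -4 - j - l$ ($t{\left(j,l \right)} = -4 - \left(j + l\right) = -4 - j - l$)
$w{\left(p \right)} = -4$ ($w{\left(p \right)} = \left(\left(-4 - p - p\right) + p\right) + p = \left(\left(-4 - 2 p\right) + p\right) + p = \left(-4 - p\right) + p = -4$)
$\left(E - 331\right) \left(w{\left(0 \right)} + A{\left(-3 \right)}\right) = \left(140 - 331\right) \left(-4 - 3\right) = \left(-191\right) \left(-7\right) = 1337$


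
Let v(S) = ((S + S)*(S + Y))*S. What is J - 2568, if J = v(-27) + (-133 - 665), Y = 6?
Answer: -33984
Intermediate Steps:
v(S) = 2*S²*(6 + S) (v(S) = ((S + S)*(S + 6))*S = ((2*S)*(6 + S))*S = (2*S*(6 + S))*S = 2*S²*(6 + S))
J = -31416 (J = 2*(-27)²*(6 - 27) + (-133 - 665) = 2*729*(-21) - 798 = -30618 - 798 = -31416)
J - 2568 = -31416 - 2568 = -33984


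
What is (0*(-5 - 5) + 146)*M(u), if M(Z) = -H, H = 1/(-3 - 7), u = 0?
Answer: 73/5 ≈ 14.600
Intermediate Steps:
H = -⅒ (H = 1/(-10) = -⅒ ≈ -0.10000)
M(Z) = ⅒ (M(Z) = -1*(-⅒) = ⅒)
(0*(-5 - 5) + 146)*M(u) = (0*(-5 - 5) + 146)*(⅒) = (0*(-10) + 146)*(⅒) = (0 + 146)*(⅒) = 146*(⅒) = 73/5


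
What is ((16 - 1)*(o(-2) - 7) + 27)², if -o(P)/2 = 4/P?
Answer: 324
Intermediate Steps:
o(P) = -8/P
((16 - 1)*(o(-2) - 7) + 27)² = ((16 - 1)*(-8/(-2) - 7) + 27)² = (15*(-8*(-½) - 7) + 27)² = (15*(4 - 7) + 27)² = (15*(-3) + 27)² = (-45 + 27)² = (-18)² = 324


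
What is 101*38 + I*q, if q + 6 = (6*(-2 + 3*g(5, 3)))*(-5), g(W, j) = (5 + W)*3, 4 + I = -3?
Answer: 22360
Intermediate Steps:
I = -7 (I = -4 - 3 = -7)
g(W, j) = 15 + 3*W
q = -2646 (q = -6 + (6*(-2 + 3*(15 + 3*5)))*(-5) = -6 + (6*(-2 + 3*(15 + 15)))*(-5) = -6 + (6*(-2 + 3*30))*(-5) = -6 + (6*(-2 + 90))*(-5) = -6 + (6*88)*(-5) = -6 + 528*(-5) = -6 - 2640 = -2646)
101*38 + I*q = 101*38 - 7*(-2646) = 3838 + 18522 = 22360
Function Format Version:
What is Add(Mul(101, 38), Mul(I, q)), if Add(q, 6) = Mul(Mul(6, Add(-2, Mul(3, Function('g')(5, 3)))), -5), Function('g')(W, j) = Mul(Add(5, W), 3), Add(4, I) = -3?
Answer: 22360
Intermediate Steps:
I = -7 (I = Add(-4, -3) = -7)
Function('g')(W, j) = Add(15, Mul(3, W))
q = -2646 (q = Add(-6, Mul(Mul(6, Add(-2, Mul(3, Add(15, Mul(3, 5))))), -5)) = Add(-6, Mul(Mul(6, Add(-2, Mul(3, Add(15, 15)))), -5)) = Add(-6, Mul(Mul(6, Add(-2, Mul(3, 30))), -5)) = Add(-6, Mul(Mul(6, Add(-2, 90)), -5)) = Add(-6, Mul(Mul(6, 88), -5)) = Add(-6, Mul(528, -5)) = Add(-6, -2640) = -2646)
Add(Mul(101, 38), Mul(I, q)) = Add(Mul(101, 38), Mul(-7, -2646)) = Add(3838, 18522) = 22360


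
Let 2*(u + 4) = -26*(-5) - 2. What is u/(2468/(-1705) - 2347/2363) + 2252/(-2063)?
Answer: -520844183488/20286549697 ≈ -25.674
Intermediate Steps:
u = 60 (u = -4 + (-26*(-5) - 2)/2 = -4 + (130 - 2)/2 = -4 + (½)*128 = -4 + 64 = 60)
u/(2468/(-1705) - 2347/2363) + 2252/(-2063) = 60/(2468/(-1705) - 2347/2363) + 2252/(-2063) = 60/(2468*(-1/1705) - 2347*1/2363) + 2252*(-1/2063) = 60/(-2468/1705 - 2347/2363) - 2252/2063 = 60/(-9833519/4028915) - 2252/2063 = 60*(-4028915/9833519) - 2252/2063 = -241734900/9833519 - 2252/2063 = -520844183488/20286549697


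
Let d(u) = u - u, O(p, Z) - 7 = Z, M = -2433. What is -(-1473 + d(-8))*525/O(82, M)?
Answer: -773325/2426 ≈ -318.77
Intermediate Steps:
O(p, Z) = 7 + Z
d(u) = 0
-(-1473 + d(-8))*525/O(82, M) = -(-1473 + 0)*525/(7 - 2433) = -(-1473*525)/(-2426) = -(-773325)*(-1)/2426 = -1*773325/2426 = -773325/2426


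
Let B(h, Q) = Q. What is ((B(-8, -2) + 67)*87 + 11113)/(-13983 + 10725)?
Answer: -8384/1629 ≈ -5.1467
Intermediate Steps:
((B(-8, -2) + 67)*87 + 11113)/(-13983 + 10725) = ((-2 + 67)*87 + 11113)/(-13983 + 10725) = (65*87 + 11113)/(-3258) = (5655 + 11113)*(-1/3258) = 16768*(-1/3258) = -8384/1629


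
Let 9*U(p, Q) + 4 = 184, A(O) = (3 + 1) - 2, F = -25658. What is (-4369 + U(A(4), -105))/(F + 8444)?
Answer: 4349/17214 ≈ 0.25264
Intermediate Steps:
A(O) = 2 (A(O) = 4 - 2 = 2)
U(p, Q) = 20 (U(p, Q) = -4/9 + (⅑)*184 = -4/9 + 184/9 = 20)
(-4369 + U(A(4), -105))/(F + 8444) = (-4369 + 20)/(-25658 + 8444) = -4349/(-17214) = -4349*(-1/17214) = 4349/17214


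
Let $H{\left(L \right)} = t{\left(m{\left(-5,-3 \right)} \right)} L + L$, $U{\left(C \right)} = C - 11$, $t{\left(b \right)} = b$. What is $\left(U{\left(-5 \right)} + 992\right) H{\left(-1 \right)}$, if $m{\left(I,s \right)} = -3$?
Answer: $1952$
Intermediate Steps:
$U{\left(C \right)} = -11 + C$
$H{\left(L \right)} = - 2 L$ ($H{\left(L \right)} = - 3 L + L = - 2 L$)
$\left(U{\left(-5 \right)} + 992\right) H{\left(-1 \right)} = \left(\left(-11 - 5\right) + 992\right) \left(\left(-2\right) \left(-1\right)\right) = \left(-16 + 992\right) 2 = 976 \cdot 2 = 1952$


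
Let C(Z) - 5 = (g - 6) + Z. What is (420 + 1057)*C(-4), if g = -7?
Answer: -17724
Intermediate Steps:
C(Z) = -8 + Z (C(Z) = 5 + ((-7 - 6) + Z) = 5 + (-13 + Z) = -8 + Z)
(420 + 1057)*C(-4) = (420 + 1057)*(-8 - 4) = 1477*(-12) = -17724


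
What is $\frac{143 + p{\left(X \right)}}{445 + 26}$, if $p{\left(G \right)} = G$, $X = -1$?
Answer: $\frac{142}{471} \approx 0.30149$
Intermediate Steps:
$\frac{143 + p{\left(X \right)}}{445 + 26} = \frac{143 - 1}{445 + 26} = \frac{1}{471} \cdot 142 = \frac{142}{471}$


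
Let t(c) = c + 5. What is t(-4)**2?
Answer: 1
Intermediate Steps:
t(c) = 5 + c
t(-4)**2 = (5 - 4)**2 = 1**2 = 1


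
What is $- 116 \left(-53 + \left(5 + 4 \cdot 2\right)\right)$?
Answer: $4640$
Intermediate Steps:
$- 116 \left(-53 + \left(5 + 4 \cdot 2\right)\right) = - 116 \left(-53 + \left(5 + 8\right)\right) = - 116 \left(-53 + 13\right) = \left(-116\right) \left(-40\right) = 4640$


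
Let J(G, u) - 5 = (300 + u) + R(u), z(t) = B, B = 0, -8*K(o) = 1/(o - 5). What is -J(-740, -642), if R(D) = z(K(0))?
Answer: 337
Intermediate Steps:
K(o) = -1/(8*(-5 + o)) (K(o) = -1/(8*(o - 5)) = -1/(8*(-5 + o)))
z(t) = 0
R(D) = 0
J(G, u) = 305 + u (J(G, u) = 5 + ((300 + u) + 0) = 5 + (300 + u) = 305 + u)
-J(-740, -642) = -(305 - 642) = -1*(-337) = 337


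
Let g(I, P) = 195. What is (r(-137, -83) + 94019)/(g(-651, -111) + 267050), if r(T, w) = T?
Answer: 93882/267245 ≈ 0.35130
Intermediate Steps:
(r(-137, -83) + 94019)/(g(-651, -111) + 267050) = (-137 + 94019)/(195 + 267050) = 93882/267245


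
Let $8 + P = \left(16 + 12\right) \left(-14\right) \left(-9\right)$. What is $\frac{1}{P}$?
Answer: $\frac{1}{3520} \approx 0.00028409$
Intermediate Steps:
$P = 3520$ ($P = -8 + \left(16 + 12\right) \left(-14\right) \left(-9\right) = -8 + 28 \left(-14\right) \left(-9\right) = -8 - -3528 = -8 + 3528 = 3520$)
$\frac{1}{P} = \frac{1}{3520}$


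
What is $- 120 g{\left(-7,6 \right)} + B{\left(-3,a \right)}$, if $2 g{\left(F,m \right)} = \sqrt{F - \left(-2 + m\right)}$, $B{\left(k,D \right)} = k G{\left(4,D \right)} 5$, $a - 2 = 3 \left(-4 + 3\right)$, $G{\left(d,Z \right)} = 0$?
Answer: $- 60 i \sqrt{11} \approx - 199.0 i$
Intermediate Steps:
$a = -1$ ($a = 2 + 3 \left(-4 + 3\right) = 2 + 3 \left(-1\right) = 2 - 3 = -1$)
$B{\left(k,D \right)} = 0$ ($B{\left(k,D \right)} = k 0 \cdot 5 = 0 \cdot 5 = 0$)
$g{\left(F,m \right)} = \frac{\sqrt{2 + F - m}}{2}$ ($g{\left(F,m \right)} = \frac{\sqrt{F - \left(-2 + m\right)}}{2} = \frac{\sqrt{2 + F - m}}{2}$)
$- 120 g{\left(-7,6 \right)} + B{\left(-3,a \right)} = - 120 \frac{\sqrt{2 - 7 - 6}}{2} + 0 = - 120 \frac{\sqrt{-11}}{2} + 0 = - 120 \frac{i \sqrt{11}}{2} + 0 = - 60 i \sqrt{11} + 0 = - 60 i \sqrt{11}$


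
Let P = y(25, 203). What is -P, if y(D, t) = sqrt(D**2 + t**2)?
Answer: -sqrt(41834) ≈ -204.53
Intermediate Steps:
P = sqrt(41834) (P = sqrt(25**2 + 203**2) = sqrt(625 + 41209) = sqrt(41834) ≈ 204.53)
-P = -sqrt(41834)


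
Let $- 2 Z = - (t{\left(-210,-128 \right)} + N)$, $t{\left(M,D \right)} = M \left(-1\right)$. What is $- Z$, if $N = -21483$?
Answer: $\frac{21273}{2} \approx 10637.0$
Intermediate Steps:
$t{\left(M,D \right)} = - M$
$Z = - \frac{21273}{2}$ ($Z = - \frac{\left(-1\right) \left(\left(-1\right) \left(-210\right) - 21483\right)}{2} = - \frac{\left(-1\right) \left(210 - 21483\right)}{2} = - \frac{\left(-1\right) \left(-21273\right)}{2} = \left(- \frac{1}{2}\right) 21273 = - \frac{21273}{2} \approx -10637.0$)
$- Z = \left(-1\right) \left(- \frac{21273}{2}\right) = \frac{21273}{2}$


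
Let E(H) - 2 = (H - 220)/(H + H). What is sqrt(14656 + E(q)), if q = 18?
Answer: sqrt(527486)/6 ≈ 121.05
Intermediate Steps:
E(H) = 2 + (-220 + H)/(2*H) (E(H) = 2 + (H - 220)/(H + H) = 2 + (-220 + H)/((2*H)) = 2 + (-220 + H)*(1/(2*H)) = 2 + (-220 + H)/(2*H))
sqrt(14656 + E(q)) = sqrt(14656 + (5/2 - 110/18)) = sqrt(14656 + (5/2 - 110*1/18)) = sqrt(14656 + (5/2 - 55/9)) = sqrt(14656 - 65/18) = sqrt(263743/18) = sqrt(527486)/6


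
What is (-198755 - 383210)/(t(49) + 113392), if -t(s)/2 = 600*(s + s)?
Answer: 581965/4208 ≈ 138.30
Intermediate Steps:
t(s) = -2400*s (t(s) = -1200*(s + s) = -1200*2*s = -2400*s)
(-198755 - 383210)/(t(49) + 113392) = (-198755 - 383210)/(-2400*49 + 113392) = -581965/(-117600 + 113392) = -581965/(-4208) = -581965*(-1/4208) = 581965/4208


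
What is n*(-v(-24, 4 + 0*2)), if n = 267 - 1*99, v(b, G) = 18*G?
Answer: -12096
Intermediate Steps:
n = 168 (n = 267 - 99 = 168)
n*(-v(-24, 4 + 0*2)) = 168*(-18*(4 + 0*2)) = 168*(-18*(4 + 0)) = 168*(-18*4) = 168*(-1*72) = 168*(-72) = -12096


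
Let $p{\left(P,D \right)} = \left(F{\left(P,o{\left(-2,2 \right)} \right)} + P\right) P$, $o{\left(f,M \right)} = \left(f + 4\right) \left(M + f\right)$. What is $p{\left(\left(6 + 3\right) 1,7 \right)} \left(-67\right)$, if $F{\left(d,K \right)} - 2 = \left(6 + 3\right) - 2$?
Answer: $-10854$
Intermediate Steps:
$o{\left(f,M \right)} = \left(4 + f\right) \left(M + f\right)$
$F{\left(d,K \right)} = 9$ ($F{\left(d,K \right)} = 2 + \left(\left(6 + 3\right) - 2\right) = 2 + \left(9 - 2\right) = 2 + 7 = 9$)
$p{\left(P,D \right)} = P \left(9 + P\right)$ ($p{\left(P,D \right)} = \left(9 + P\right) P = P \left(9 + P\right)$)
$p{\left(\left(6 + 3\right) 1,7 \right)} \left(-67\right) = \left(6 + 3\right) 1 \left(9 + \left(6 + 3\right) 1\right) \left(-67\right) = 9 \cdot 1 \left(9 + 9 \cdot 1\right) \left(-67\right) = 9 \left(9 + 9\right) \left(-67\right) = 9 \cdot 18 \left(-67\right) = 162 \left(-67\right) = -10854$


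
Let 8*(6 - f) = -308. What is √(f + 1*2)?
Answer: √186/2 ≈ 6.8191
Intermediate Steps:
f = 89/2 (f = 6 - ⅛*(-308) = 6 + 77/2 = 89/2 ≈ 44.500)
√(f + 1*2) = √(89/2 + 1*2) = √(89/2 + 2) = √(93/2) = √186/2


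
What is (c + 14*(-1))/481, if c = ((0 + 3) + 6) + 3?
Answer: -2/481 ≈ -0.0041580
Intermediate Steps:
c = 12 (c = (3 + 6) + 3 = 9 + 3 = 12)
(c + 14*(-1))/481 = (12 + 14*(-1))/481 = (12 - 14)*(1/481) = -2*1/481 = -2/481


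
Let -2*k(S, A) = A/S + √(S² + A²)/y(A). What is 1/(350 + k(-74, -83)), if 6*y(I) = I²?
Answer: 121083831366412/42311435044070643 + 150896656*√12365/42311435044070643 ≈ 0.0028621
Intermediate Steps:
y(I) = I²/6
k(S, A) = -3*√(A² + S²)/A² - A/(2*S) (k(S, A) = -(A/S + √(S² + A²)/((A²/6)))/2 = -(A/S + √(A² + S²)*(6/A²))/2 = -(A/S + 6*√(A² + S²)/A²)/2 = -3*√(A² + S²)/A² - A/(2*S))
1/(350 + k(-74, -83)) = 1/(350 + (-3*√((-83)² + (-74)²)/(-83)² - ½*(-83)/(-74))) = 1/(350 + (-3*1/6889*√(6889 + 5476) - ½*(-83)*(-1/74))) = 1/(350 + (-3*1/6889*√12365 - 83/148)) = 1/(350 + (-3*√12365/6889 - 83/148)) = 1/(350 + (-83/148 - 3*√12365/6889)) = 1/(51717/148 - 3*√12365/6889)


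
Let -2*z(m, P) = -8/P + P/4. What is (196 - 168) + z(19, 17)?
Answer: 3551/136 ≈ 26.110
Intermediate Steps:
z(m, P) = 4/P - P/8 (z(m, P) = -(-8/P + P/4)/2 = 4/P - P/8)
(196 - 168) + z(19, 17) = (196 - 168) + (4/17 - ⅛*17) = 28 + (4*(1/17) - 17/8) = 28 + (4/17 - 17/8) = 28 - 257/136 = 3551/136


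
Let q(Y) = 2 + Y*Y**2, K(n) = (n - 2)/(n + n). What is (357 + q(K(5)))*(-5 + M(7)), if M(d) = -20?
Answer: -359027/40 ≈ -8975.7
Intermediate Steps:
K(n) = (-2 + n)/(2*n) (K(n) = (-2 + n)/((2*n)) = (-2 + n)*(1/(2*n)) = (-2 + n)/(2*n))
q(Y) = 2 + Y**3
(357 + q(K(5)))*(-5 + M(7)) = (357 + (2 + ((1/2)*(-2 + 5)/5)**3))*(-5 - 20) = (357 + (2 + ((1/2)*(1/5)*3)**3))*(-25) = (357 + (2 + (3/10)**3))*(-25) = (357 + (2 + 27/1000))*(-25) = (357 + 2027/1000)*(-25) = (359027/1000)*(-25) = -359027/40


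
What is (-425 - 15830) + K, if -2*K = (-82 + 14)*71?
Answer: -13841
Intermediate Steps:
K = 2414 (K = -(-82 + 14)*71/2 = -(-34)*71 = -½*(-4828) = 2414)
(-425 - 15830) + K = (-425 - 15830) + 2414 = -16255 + 2414 = -13841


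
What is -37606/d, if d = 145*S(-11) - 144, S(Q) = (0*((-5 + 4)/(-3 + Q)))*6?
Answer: 18803/72 ≈ 261.15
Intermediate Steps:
S(Q) = 0 (S(Q) = (0*(-1/(-3 + Q)))*6 = 0*6 = 0)
d = -144 (d = 145*0 - 144 = 0 - 144 = -144)
-37606/d = -37606/(-144) = -37606*(-1/144) = 18803/72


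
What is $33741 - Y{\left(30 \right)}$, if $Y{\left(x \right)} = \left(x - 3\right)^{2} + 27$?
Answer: $32985$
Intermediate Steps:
$Y{\left(x \right)} = 27 + \left(-3 + x\right)^{2}$ ($Y{\left(x \right)} = \left(-3 + x\right)^{2} + 27 = 27 + \left(-3 + x\right)^{2}$)
$33741 - Y{\left(30 \right)} = 33741 - \left(27 + \left(-3 + 30\right)^{2}\right) = 33741 - \left(27 + 27^{2}\right) = 33741 - \left(27 + 729\right) = 33741 - 756 = 32985$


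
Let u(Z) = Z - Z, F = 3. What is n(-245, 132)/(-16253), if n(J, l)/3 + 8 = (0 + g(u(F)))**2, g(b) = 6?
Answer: -84/16253 ≈ -0.0051683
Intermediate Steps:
u(Z) = 0
n(J, l) = 84 (n(J, l) = -24 + 3*(0 + 6)**2 = -24 + 3*6**2 = -24 + 3*36 = -24 + 108 = 84)
n(-245, 132)/(-16253) = 84/(-16253) = 84*(-1/16253) = -84/16253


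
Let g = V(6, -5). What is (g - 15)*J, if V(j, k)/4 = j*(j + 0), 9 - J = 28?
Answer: -2451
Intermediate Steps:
J = -19 (J = 9 - 1*28 = 9 - 28 = -19)
V(j, k) = 4*j² (V(j, k) = 4*(j*(j + 0)) = 4*(j*j) = 4*j²)
g = 144 (g = 4*6² = 4*36 = 144)
(g - 15)*J = (144 - 15)*(-19) = 129*(-19) = -2451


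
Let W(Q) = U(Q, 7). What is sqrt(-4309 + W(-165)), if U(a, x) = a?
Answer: I*sqrt(4474) ≈ 66.888*I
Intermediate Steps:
W(Q) = Q
sqrt(-4309 + W(-165)) = sqrt(-4309 - 165) = sqrt(-4474) = I*sqrt(4474)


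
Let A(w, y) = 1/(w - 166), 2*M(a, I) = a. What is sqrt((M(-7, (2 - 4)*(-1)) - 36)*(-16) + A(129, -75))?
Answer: sqrt(865171)/37 ≈ 25.139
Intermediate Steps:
M(a, I) = a/2
A(w, y) = 1/(-166 + w)
sqrt((M(-7, (2 - 4)*(-1)) - 36)*(-16) + A(129, -75)) = sqrt(((1/2)*(-7) - 36)*(-16) + 1/(-166 + 129)) = sqrt((-7/2 - 36)*(-16) + 1/(-37)) = sqrt(-79/2*(-16) - 1/37) = sqrt(632 - 1/37) = sqrt(23383/37) = sqrt(865171)/37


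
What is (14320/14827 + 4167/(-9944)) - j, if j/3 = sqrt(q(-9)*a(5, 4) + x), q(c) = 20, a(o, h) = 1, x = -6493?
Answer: 80613971/147439688 - 3*I*sqrt(6473) ≈ 0.54676 - 241.36*I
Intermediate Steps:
j = 3*I*sqrt(6473) (j = 3*sqrt(20*1 - 6493) = 3*sqrt(20 - 6493) = 3*sqrt(-6473) = 3*(I*sqrt(6473)) = 3*I*sqrt(6473) ≈ 241.36*I)
(14320/14827 + 4167/(-9944)) - j = (14320/14827 + 4167/(-9944)) - 3*I*sqrt(6473) = (14320*(1/14827) + 4167*(-1/9944)) - 3*I*sqrt(6473) = (14320/14827 - 4167/9944) - 3*I*sqrt(6473) = 80613971/147439688 - 3*I*sqrt(6473)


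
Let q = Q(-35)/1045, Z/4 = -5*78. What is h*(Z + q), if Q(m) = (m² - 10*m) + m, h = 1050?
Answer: -31092600/19 ≈ -1.6365e+6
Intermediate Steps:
Z = -1560 (Z = 4*(-5*78) = 4*(-390) = -1560)
Q(m) = m² - 9*m
q = 28/19 (q = -35*(-9 - 35)/1045 = -35*(-44)*(1/1045) = 1540*(1/1045) = 28/19 ≈ 1.4737)
h*(Z + q) = 1050*(-1560 + 28/19) = 1050*(-29612/19) = -31092600/19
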